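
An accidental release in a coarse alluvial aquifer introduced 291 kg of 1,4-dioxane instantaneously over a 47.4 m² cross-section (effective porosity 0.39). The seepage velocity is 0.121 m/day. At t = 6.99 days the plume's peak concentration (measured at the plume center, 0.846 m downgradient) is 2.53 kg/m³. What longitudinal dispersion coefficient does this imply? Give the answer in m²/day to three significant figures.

At the plume center C_max = M/(n_e·A·√(4πDt)), so D = M²/(4πt·(n_e·A·C_max)²).
n_e·A·C_max = 0.39 × 47.4 × 2.53 = 46.77 kg/m.
D = 291²/(4π × 6.99 × 46.77²) = 0.441 m²/day.

0.441 m²/day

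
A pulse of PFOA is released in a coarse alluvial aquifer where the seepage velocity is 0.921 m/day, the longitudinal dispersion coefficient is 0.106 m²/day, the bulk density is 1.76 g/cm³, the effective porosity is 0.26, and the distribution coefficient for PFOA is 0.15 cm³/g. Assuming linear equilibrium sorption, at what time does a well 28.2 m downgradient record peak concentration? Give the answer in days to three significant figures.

61.5 days

Retardation factor R = 1 + ρ_b·K_d/n = 1 + 1.76 × 0.15/0.26 = 2.015.
Sorption retards both mechanisms: v_R = v/R = 0.4571 m/day, D_R = D/R = 0.05261 m²/day.
Peak time from v_R²t² + 2D_R t − x² = 0: t = (√(D_R² + v_R²x²) − D_R)/v_R².
√(D_R² + v_R²x²) = √(0.05261² + 0.4571² × 28.2²) = 12.89; v_R² = 0.2089.
t = (12.89 − 0.05261)/0.2089 = 61.5 days.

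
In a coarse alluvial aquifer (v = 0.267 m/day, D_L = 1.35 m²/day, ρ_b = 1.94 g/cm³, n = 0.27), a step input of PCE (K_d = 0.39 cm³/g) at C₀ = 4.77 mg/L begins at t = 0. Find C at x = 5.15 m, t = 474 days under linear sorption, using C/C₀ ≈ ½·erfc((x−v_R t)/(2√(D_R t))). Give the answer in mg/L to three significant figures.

Retardation factor R = 1 + ρ_b·K_d/n = 1 + 1.94 × 0.39/0.27 = 3.802.
Sorption retards both mechanisms: v_R = v/R = 0.07023 m/day, D_R = D/R = 0.3551 m²/day.
v_R·t = 0.07023 × 474 = 33.28902 m; 2√(D_R t) = 25.95 m; argument = (5.15 − 33.28902)/25.95 = -1.084.
C = C₀ × ½·erfc(-1.084) = 4.77 × 0.9374 = 4.47 mg/L.

4.47 mg/L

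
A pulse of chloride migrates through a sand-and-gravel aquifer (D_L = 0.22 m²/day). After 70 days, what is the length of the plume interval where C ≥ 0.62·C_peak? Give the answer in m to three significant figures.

10.9 m

The plume is Gaussian with σ = √(2Dt) = √(2 × 0.22 × 70) = 5.550 m.
C/C_peak = exp(−Δx²/(2σ²)) = 0.62 ⇒ Δx = σ·√(−2 ln 0.62) = 5.550 × 0.9778 = 5.427 m.
Width = 2Δx = 10.9 m.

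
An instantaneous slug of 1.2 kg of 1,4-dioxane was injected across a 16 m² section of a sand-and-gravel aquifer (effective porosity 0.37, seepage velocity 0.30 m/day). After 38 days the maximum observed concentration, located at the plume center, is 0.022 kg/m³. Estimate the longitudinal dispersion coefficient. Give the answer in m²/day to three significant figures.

At the plume center C_max = M/(n_e·A·√(4πDt)), so D = M²/(4πt·(n_e·A·C_max)²).
n_e·A·C_max = 0.37 × 16 × 0.022 = 0.1302 kg/m.
D = 1.2²/(4π × 38 × 0.1302²) = 0.178 m²/day.

0.178 m²/day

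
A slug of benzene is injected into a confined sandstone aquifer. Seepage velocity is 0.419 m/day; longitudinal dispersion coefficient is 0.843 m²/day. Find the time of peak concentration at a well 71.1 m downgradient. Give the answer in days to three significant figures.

165 days

For the 1D instantaneous-source solution, setting ∂C/∂t = 0 at fixed x gives v²t² + 2Dt − x² = 0, so t = (√(D² + v²x²) − D)/v².
√(D² + v²x²) = √(0.843² + 0.419² × 71.1²) = 29.80; v² = 0.175561.
t = (29.80 − 0.843)/0.175561 = 165 days (vs. the pure-advection estimate x/v = 170 d).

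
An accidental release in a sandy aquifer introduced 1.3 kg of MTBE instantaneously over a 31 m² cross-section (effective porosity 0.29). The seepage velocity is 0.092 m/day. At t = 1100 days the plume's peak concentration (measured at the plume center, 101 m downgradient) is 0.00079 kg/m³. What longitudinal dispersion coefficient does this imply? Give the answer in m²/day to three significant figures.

2.42 m²/day

At the plume center C_max = M/(n_e·A·√(4πDt)), so D = M²/(4πt·(n_e·A·C_max)²).
n_e·A·C_max = 0.29 × 31 × 0.00079 = 0.007102 kg/m.
D = 1.3²/(4π × 1100 × 0.007102²) = 2.42 m²/day.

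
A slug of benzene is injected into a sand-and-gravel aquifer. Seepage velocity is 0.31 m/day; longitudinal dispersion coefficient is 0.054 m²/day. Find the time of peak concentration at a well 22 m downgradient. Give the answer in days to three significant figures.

70.4 days

For the 1D instantaneous-source solution, setting ∂C/∂t = 0 at fixed x gives v²t² + 2Dt − x² = 0, so t = (√(D² + v²x²) − D)/v².
√(D² + v²x²) = √(0.054² + 0.31² × 22²) = 6.820; v² = 0.0961.
t = (6.820 − 0.054)/0.0961 = 70.4 days (vs. the pure-advection estimate x/v = 71.0 d).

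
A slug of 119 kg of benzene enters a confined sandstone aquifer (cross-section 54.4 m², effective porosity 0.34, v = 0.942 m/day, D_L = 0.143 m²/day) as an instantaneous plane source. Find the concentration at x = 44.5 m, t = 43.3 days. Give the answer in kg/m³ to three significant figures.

0.418 kg/m³

For an instantaneous plane source, C(x,t) = M/(n_e·A·√(4πDt)) · exp(−(x−vt)²/(4Dt)), with n_e·A the pore (flow) area.
Plume center vt = 0.942 × 43.3 = 40.7886 m, so the well at 44.5 m is 3.7114 m downgradient of the peak.
√(4πDt) = 8.821 m, giving peak height M/(n_e·A·√(4πDt)) = 119/(0.34 × 54.4 × 8.821) = 0.7294 kg/m³.
(x−vt)²/(4Dt) = (3.7114)²/(4 × 0.143 × 43.3) = 0.5561; exp(−0.5561) = 0.5734.
C = 0.7294 × 0.5734 = 0.418 kg/m³.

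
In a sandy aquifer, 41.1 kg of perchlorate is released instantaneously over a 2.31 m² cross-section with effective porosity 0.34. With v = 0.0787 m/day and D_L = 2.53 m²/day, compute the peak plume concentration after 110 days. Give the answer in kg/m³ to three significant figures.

The peak of an instantaneous 1D plume sits at x = vt; there the Gaussian factor is 1 and C_max = M/(n_e·A·√(4πDt)), where n_e·A is the pore area the mass is dissolved in.
√(4πDt) = √(4π × 2.53 × 110) = 59.14 m, so C_max = 41.1/(0.34 × 2.31 × 59.14) = 0.885 kg/m³.

0.885 kg/m³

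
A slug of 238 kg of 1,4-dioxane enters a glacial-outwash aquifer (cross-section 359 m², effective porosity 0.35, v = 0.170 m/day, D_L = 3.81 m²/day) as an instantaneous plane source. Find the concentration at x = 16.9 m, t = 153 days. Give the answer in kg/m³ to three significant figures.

0.0214 kg/m³

For an instantaneous plane source, C(x,t) = M/(n_e·A·√(4πDt)) · exp(−(x−vt)²/(4Dt)), with n_e·A the pore (flow) area.
Plume center vt = 0.170 × 153 = 26.01 m, so the well at 16.9 m is 9.11 m upgradient of the peak.
√(4πDt) = 85.59 m, giving peak height M/(n_e·A·√(4πDt)) = 238/(0.35 × 359 × 85.59) = 0.02213 kg/m³.
(x−vt)²/(4Dt) = (-9.11)²/(4 × 3.81 × 153) = 0.03559; exp(−0.03559) = 0.9650.
C = 0.02213 × 0.9650 = 0.0214 kg/m³.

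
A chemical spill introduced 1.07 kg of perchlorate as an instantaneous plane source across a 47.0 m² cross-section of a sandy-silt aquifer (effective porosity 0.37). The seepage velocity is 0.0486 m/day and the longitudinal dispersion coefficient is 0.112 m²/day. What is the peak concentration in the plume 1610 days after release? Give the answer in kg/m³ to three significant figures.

0.00129 kg/m³

The peak of an instantaneous 1D plume sits at x = vt; there the Gaussian factor is 1 and C_max = M/(n_e·A·√(4πDt)), where n_e·A is the pore area the mass is dissolved in.
√(4πDt) = √(4π × 0.112 × 1610) = 47.60 m, so C_max = 1.07/(0.37 × 47.0 × 47.60) = 0.00129 kg/m³.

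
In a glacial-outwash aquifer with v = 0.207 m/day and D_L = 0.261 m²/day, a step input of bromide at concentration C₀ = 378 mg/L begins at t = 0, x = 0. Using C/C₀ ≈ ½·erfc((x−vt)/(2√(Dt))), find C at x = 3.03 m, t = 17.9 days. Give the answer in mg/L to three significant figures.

222 mg/L

For a continuous step input, C/C₀ ≈ ½·erfc((x−vt)/(2√(Dt))).
vt = 0.207 × 17.9 = 3.7053 m and 2√(Dt) = 2√(0.261 × 17.9) = 4.323 m.
Argument (x−vt)/(2√(Dt)) = (3.03 − 3.7053)/4.323 = -0.1562; ½·erfc(-0.1562) = 0.5874.
C = 378 × 0.5874 = 222 mg/L.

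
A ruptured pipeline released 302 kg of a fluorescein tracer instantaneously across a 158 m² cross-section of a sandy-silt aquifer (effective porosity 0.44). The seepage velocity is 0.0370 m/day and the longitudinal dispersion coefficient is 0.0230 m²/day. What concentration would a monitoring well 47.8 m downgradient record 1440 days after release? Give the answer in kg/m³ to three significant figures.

For an instantaneous plane source, C(x,t) = M/(n_e·A·√(4πDt)) · exp(−(x−vt)²/(4Dt)), with n_e·A the pore (flow) area.
Plume center vt = 0.0370 × 1440 = 53.28 m, so the well at 47.8 m is 5.48 m upgradient of the peak.
√(4πDt) = 20.40 m, giving peak height M/(n_e·A·√(4πDt)) = 302/(0.44 × 158 × 20.40) = 0.2129 kg/m³.
(x−vt)²/(4Dt) = (-5.48)²/(4 × 0.0230 × 1440) = 0.2267; exp(−0.2267) = 0.7972.
C = 0.2129 × 0.7972 = 0.170 kg/m³.

0.170 kg/m³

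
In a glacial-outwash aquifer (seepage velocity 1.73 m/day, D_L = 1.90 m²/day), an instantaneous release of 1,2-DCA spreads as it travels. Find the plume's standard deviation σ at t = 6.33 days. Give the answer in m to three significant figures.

4.90 m

Dispersive spreading gives a Gaussian with σ² = 2Dt; advection only shifts the center.
σ = √(2 × 1.90 × 6.33) = 4.90 m.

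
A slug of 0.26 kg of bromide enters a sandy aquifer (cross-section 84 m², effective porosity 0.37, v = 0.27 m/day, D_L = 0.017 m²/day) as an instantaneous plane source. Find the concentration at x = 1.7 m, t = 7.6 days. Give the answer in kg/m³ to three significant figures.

For an instantaneous plane source, C(x,t) = M/(n_e·A·√(4πDt)) · exp(−(x−vt)²/(4Dt)), with n_e·A the pore (flow) area.
Plume center vt = 0.27 × 7.6 = 2.052 m, so the well at 1.7 m is 0.352 m upgradient of the peak.
√(4πDt) = 1.274 m, giving peak height M/(n_e·A·√(4πDt)) = 0.26/(0.37 × 84 × 1.274) = 0.006566 kg/m³.
(x−vt)²/(4Dt) = (-0.352)²/(4 × 0.017 × 7.6) = 0.2398; exp(−0.2398) = 0.7868.
C = 0.006566 × 0.7868 = 0.00517 kg/m³.

0.00517 kg/m³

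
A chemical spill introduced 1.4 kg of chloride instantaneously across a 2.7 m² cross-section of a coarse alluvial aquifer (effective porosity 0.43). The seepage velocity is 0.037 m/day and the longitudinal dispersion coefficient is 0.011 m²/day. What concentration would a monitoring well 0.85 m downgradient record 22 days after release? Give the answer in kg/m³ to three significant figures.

0.691 kg/m³

For an instantaneous plane source, C(x,t) = M/(n_e·A·√(4πDt)) · exp(−(x−vt)²/(4Dt)), with n_e·A the pore (flow) area.
Plume center vt = 0.037 × 22 = 0.814 m, so the well at 0.85 m is 0.036 m downgradient of the peak.
√(4πDt) = 1.744 m, giving peak height M/(n_e·A·√(4πDt)) = 1.4/(0.43 × 2.7 × 1.744) = 0.6914 kg/m³.
(x−vt)²/(4Dt) = (0.036)²/(4 × 0.011 × 22) = 0.001339; exp(−0.001339) = 0.9987.
C = 0.6914 × 0.9987 = 0.691 kg/m³.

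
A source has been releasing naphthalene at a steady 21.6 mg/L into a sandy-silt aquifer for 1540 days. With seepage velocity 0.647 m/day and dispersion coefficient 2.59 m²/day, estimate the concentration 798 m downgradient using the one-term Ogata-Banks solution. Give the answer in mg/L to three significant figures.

21.3 mg/L

For a continuous step input, C/C₀ ≈ ½·erfc((x−vt)/(2√(Dt))).
vt = 0.647 × 1540 = 996.38 m and 2√(Dt) = 2√(2.59 × 1540) = 126.3 m.
Argument (x−vt)/(2√(Dt)) = (798 − 996.38)/126.3 = -1.571; ½·erfc(-1.571) = 0.9868.
C = 21.6 × 0.9868 = 21.3 mg/L.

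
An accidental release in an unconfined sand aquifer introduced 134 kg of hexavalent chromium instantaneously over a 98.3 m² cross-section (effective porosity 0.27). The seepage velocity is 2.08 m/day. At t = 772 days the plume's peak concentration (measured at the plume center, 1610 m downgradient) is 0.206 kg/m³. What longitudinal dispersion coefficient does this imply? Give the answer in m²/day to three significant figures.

At the plume center C_max = M/(n_e·A·√(4πDt)), so D = M²/(4πt·(n_e·A·C_max)²).
n_e·A·C_max = 0.27 × 98.3 × 0.206 = 5.467 kg/m.
D = 134²/(4π × 772 × 5.467²) = 0.0619 m²/day.

0.0619 m²/day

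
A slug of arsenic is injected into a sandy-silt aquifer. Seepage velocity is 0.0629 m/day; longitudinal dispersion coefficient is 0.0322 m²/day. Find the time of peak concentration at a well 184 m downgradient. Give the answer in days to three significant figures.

For the 1D instantaneous-source solution, setting ∂C/∂t = 0 at fixed x gives v²t² + 2Dt − x² = 0, so t = (√(D² + v²x²) − D)/v².
√(D² + v²x²) = √(0.0322² + 0.0629² × 184²) = 11.57; v² = 0.00395641.
t = (11.57 − 0.0322)/0.00395641 = 2920 days (vs. the pure-advection estimate x/v = 2930 d).

2920 days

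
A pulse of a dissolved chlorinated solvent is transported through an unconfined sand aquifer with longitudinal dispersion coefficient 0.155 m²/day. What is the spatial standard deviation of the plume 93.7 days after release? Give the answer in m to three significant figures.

5.39 m

Dispersive spreading gives a Gaussian with σ² = 2Dt; advection only shifts the center.
σ = √(2 × 0.155 × 93.7) = 5.39 m.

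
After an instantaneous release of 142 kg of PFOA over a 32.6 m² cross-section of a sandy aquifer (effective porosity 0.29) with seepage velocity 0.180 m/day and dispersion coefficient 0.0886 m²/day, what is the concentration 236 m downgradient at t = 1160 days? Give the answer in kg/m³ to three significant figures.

For an instantaneous plane source, C(x,t) = M/(n_e·A·√(4πDt)) · exp(−(x−vt)²/(4Dt)), with n_e·A the pore (flow) area.
Plume center vt = 0.180 × 1160 = 208.8 m, so the well at 236 m is 27.2 m downgradient of the peak.
√(4πDt) = 35.94 m, giving peak height M/(n_e·A·√(4πDt)) = 142/(0.29 × 32.6 × 35.94) = 0.4179 kg/m³.
(x−vt)²/(4Dt) = (27.2)²/(4 × 0.0886 × 1160) = 1.800; exp(−1.800) = 0.1653.
C = 0.4179 × 0.1653 = 0.0691 kg/m³.

0.0691 kg/m³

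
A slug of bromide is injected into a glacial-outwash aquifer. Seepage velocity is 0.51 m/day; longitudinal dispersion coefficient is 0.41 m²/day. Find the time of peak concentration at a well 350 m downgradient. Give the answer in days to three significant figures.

685 days

For the 1D instantaneous-source solution, setting ∂C/∂t = 0 at fixed x gives v²t² + 2Dt − x² = 0, so t = (√(D² + v²x²) − D)/v².
√(D² + v²x²) = √(0.41² + 0.51² × 350²) = 178.5; v² = 0.2601.
t = (178.5 − 0.41)/0.2601 = 685 days (vs. the pure-advection estimate x/v = 686 d).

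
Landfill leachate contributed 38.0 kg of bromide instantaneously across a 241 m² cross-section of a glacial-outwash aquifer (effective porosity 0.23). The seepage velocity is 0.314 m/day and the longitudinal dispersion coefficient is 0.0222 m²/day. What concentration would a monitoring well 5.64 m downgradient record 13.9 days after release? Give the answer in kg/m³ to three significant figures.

0.0932 kg/m³

For an instantaneous plane source, C(x,t) = M/(n_e·A·√(4πDt)) · exp(−(x−vt)²/(4Dt)), with n_e·A the pore (flow) area.
Plume center vt = 0.314 × 13.9 = 4.3646 m, so the well at 5.64 m is 1.2754 m downgradient of the peak.
√(4πDt) = 1.969 m, giving peak height M/(n_e·A·√(4πDt)) = 38.0/(0.23 × 241 × 1.969) = 0.3482 kg/m³.
(x−vt)²/(4Dt) = (1.2754)²/(4 × 0.0222 × 13.9) = 1.318; exp(−1.318) = 0.2677.
C = 0.3482 × 0.2677 = 0.0932 kg/m³.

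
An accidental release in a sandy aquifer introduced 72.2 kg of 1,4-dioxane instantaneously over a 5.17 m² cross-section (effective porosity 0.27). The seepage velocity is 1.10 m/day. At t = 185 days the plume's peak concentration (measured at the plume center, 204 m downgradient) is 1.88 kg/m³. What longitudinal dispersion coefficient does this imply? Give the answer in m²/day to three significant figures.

At the plume center C_max = M/(n_e·A·√(4πDt)), so D = M²/(4πt·(n_e·A·C_max)²).
n_e·A·C_max = 0.27 × 5.17 × 1.88 = 2.624 kg/m.
D = 72.2²/(4π × 185 × 2.624²) = 0.326 m²/day.

0.326 m²/day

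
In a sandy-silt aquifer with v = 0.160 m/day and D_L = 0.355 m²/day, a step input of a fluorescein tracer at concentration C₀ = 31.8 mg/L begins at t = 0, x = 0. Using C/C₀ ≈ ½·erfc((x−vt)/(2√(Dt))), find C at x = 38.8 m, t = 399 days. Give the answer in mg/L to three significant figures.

29.6 mg/L

For a continuous step input, C/C₀ ≈ ½·erfc((x−vt)/(2√(Dt))).
vt = 0.160 × 399 = 63.84 m and 2√(Dt) = 2√(0.355 × 399) = 23.80 m.
Argument (x−vt)/(2√(Dt)) = (38.8 − 63.84)/23.80 = -1.052; ½·erfc(-1.052) = 0.9316.
C = 31.8 × 0.9316 = 29.6 mg/L.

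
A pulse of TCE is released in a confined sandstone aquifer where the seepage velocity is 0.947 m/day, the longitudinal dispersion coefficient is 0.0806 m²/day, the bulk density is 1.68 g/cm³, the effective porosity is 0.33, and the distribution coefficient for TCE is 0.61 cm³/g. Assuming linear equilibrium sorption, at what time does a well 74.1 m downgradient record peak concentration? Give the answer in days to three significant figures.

Retardation factor R = 1 + ρ_b·K_d/n = 1 + 1.68 × 0.61/0.33 = 4.105.
Sorption retards both mechanisms: v_R = v/R = 0.2307 m/day, D_R = D/R = 0.01963 m²/day.
Peak time from v_R²t² + 2D_R t − x² = 0: t = (√(D_R² + v_R²x²) − D_R)/v_R².
√(D_R² + v_R²x²) = √(0.01963² + 0.2307² × 74.1²) = 17.09; v_R² = 0.05322.
t = (17.09 − 0.01963)/0.05322 = 321 days.

321 days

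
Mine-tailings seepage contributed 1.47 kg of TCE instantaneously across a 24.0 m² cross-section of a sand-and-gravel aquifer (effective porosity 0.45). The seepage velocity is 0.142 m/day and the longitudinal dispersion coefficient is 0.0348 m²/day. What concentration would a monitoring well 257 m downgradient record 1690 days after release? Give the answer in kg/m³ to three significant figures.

For an instantaneous plane source, C(x,t) = M/(n_e·A·√(4πDt)) · exp(−(x−vt)²/(4Dt)), with n_e·A the pore (flow) area.
Plume center vt = 0.142 × 1690 = 239.98 m, so the well at 257 m is 17.02 m downgradient of the peak.
√(4πDt) = 27.19 m, giving peak height M/(n_e·A·√(4πDt)) = 1.47/(0.45 × 24.0 × 27.19) = 0.005006 kg/m³.
(x−vt)²/(4Dt) = (17.02)²/(4 × 0.0348 × 1690) = 1.231; exp(−1.231) = 0.2920.
C = 0.005006 × 0.2920 = 0.00146 kg/m³.

0.00146 kg/m³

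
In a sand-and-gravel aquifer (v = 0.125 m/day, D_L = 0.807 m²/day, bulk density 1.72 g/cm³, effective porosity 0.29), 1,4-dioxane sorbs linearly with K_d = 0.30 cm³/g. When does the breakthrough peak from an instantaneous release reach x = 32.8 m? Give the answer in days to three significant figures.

600 days

Retardation factor R = 1 + ρ_b·K_d/n = 1 + 1.72 × 0.30/0.29 = 2.779.
Sorption retards both mechanisms: v_R = v/R = 0.04498 m/day, D_R = D/R = 0.2904 m²/day.
Peak time from v_R²t² + 2D_R t − x² = 0: t = (√(D_R² + v_R²x²) − D_R)/v_R².
√(D_R² + v_R²x²) = √(0.2904² + 0.04498² × 32.8²) = 1.504; v_R² = 0.002023.
t = (1.504 − 0.2904)/0.002023 = 600 days.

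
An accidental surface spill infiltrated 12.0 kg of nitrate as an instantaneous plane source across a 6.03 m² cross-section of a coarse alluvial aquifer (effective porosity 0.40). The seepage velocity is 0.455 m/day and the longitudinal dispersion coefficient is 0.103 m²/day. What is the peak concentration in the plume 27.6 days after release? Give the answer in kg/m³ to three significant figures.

0.832 kg/m³

The peak of an instantaneous 1D plume sits at x = vt; there the Gaussian factor is 1 and C_max = M/(n_e·A·√(4πDt)), where n_e·A is the pore area the mass is dissolved in.
√(4πDt) = √(4π × 0.103 × 27.6) = 5.977 m, so C_max = 12.0/(0.40 × 6.03 × 5.977) = 0.832 kg/m³.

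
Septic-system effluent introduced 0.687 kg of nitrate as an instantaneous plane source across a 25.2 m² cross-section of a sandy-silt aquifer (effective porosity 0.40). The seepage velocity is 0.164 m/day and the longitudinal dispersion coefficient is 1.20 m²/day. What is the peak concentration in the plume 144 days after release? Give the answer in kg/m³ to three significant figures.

0.00146 kg/m³

The peak of an instantaneous 1D plume sits at x = vt; there the Gaussian factor is 1 and C_max = M/(n_e·A·√(4πDt)), where n_e·A is the pore area the mass is dissolved in.
√(4πDt) = √(4π × 1.20 × 144) = 46.60 m, so C_max = 0.687/(0.40 × 25.2 × 46.60) = 0.00146 kg/m³.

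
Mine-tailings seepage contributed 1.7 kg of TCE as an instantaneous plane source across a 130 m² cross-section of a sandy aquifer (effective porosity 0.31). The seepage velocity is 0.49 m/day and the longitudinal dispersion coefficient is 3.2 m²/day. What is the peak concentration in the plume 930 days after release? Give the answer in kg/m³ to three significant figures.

The peak of an instantaneous 1D plume sits at x = vt; there the Gaussian factor is 1 and C_max = M/(n_e·A·√(4πDt)), where n_e·A is the pore area the mass is dissolved in.
√(4πDt) = √(4π × 3.2 × 930) = 193.4 m, so C_max = 1.7/(0.31 × 130 × 193.4) = 0.000218 kg/m³.

0.000218 kg/m³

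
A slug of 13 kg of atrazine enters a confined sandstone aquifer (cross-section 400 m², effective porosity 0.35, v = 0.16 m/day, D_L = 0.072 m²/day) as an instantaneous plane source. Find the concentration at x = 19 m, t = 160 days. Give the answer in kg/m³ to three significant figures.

0.00300 kg/m³

For an instantaneous plane source, C(x,t) = M/(n_e·A·√(4πDt)) · exp(−(x−vt)²/(4Dt)), with n_e·A the pore (flow) area.
Plume center vt = 0.16 × 160 = 25.6 m, so the well at 19 m is 6.6 m upgradient of the peak.
√(4πDt) = 12.03 m, giving peak height M/(n_e·A·√(4πDt)) = 13/(0.35 × 400 × 12.03) = 0.007719 kg/m³.
(x−vt)²/(4Dt) = (-6.6)²/(4 × 0.072 × 160) = 0.9453; exp(−0.9453) = 0.3886.
C = 0.007719 × 0.3886 = 0.00300 kg/m³.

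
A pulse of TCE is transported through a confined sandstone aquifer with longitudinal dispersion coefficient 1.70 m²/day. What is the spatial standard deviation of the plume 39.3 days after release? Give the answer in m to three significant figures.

11.6 m

Dispersive spreading gives a Gaussian with σ² = 2Dt; advection only shifts the center.
σ = √(2 × 1.70 × 39.3) = 11.6 m.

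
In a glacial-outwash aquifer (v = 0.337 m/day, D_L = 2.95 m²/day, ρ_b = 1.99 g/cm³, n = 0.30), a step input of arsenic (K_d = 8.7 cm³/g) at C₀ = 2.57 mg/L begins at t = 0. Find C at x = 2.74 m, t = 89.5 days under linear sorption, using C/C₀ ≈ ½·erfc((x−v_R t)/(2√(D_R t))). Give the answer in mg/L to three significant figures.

Retardation factor R = 1 + ρ_b·K_d/n = 1 + 1.99 × 8.7/0.30 = 58.71.
Sorption retards both mechanisms: v_R = v/R = 0.005740 m/day, D_R = D/R = 0.05025 m²/day.
v_R·t = 0.005740 × 89.5 = 0.51373 m; 2√(D_R t) = 4.241 m; argument = (2.74 − 0.51373)/4.241 = 0.5249.
C = C₀ × ½·erfc(0.5249) = 2.57 × 0.2289 = 0.588 mg/L.

0.588 mg/L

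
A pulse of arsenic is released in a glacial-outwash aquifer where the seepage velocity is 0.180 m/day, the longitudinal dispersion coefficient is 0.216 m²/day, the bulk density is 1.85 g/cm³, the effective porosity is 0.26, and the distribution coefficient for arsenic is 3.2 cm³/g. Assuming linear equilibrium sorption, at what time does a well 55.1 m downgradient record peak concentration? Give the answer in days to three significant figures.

7120 days

Retardation factor R = 1 + ρ_b·K_d/n = 1 + 1.85 × 3.2/0.26 = 23.77.
Sorption retards both mechanisms: v_R = v/R = 0.007573 m/day, D_R = D/R = 0.009087 m²/day.
Peak time from v_R²t² + 2D_R t − x² = 0: t = (√(D_R² + v_R²x²) − D_R)/v_R².
√(D_R² + v_R²x²) = √(0.009087² + 0.007573² × 55.1²) = 0.4174; v_R² = 5.735e-05.
t = (0.4174 − 0.009087)/5.735e-05 = 7120 days.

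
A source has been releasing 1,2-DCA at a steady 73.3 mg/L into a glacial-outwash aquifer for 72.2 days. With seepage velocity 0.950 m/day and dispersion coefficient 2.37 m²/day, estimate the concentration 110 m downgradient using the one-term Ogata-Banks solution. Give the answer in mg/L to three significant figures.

0.923 mg/L

For a continuous step input, C/C₀ ≈ ½·erfc((x−vt)/(2√(Dt))).
vt = 0.950 × 72.2 = 68.59 m and 2√(Dt) = 2√(2.37 × 72.2) = 26.16 m.
Argument (x−vt)/(2√(Dt)) = (110 − 68.59)/26.16 = 1.583; ½·erfc(1.583) = 0.01259.
C = 73.3 × 0.01259 = 0.923 mg/L.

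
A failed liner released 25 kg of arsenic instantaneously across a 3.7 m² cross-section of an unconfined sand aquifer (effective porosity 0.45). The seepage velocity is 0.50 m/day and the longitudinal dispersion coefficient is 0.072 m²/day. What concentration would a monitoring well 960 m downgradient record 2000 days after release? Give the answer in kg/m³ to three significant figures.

0.0219 kg/m³

For an instantaneous plane source, C(x,t) = M/(n_e·A·√(4πDt)) · exp(−(x−vt)²/(4Dt)), with n_e·A the pore (flow) area.
Plume center vt = 0.50 × 2000 = 1000 m, so the well at 960 m is 40 m upgradient of the peak.
√(4πDt) = 42.54 m, giving peak height M/(n_e·A·√(4πDt)) = 25/(0.45 × 3.7 × 42.54) = 0.3530 kg/m³.
(x−vt)²/(4Dt) = (-40)²/(4 × 0.072 × 2000) = 2.778; exp(−2.778) = 0.06216.
C = 0.3530 × 0.06216 = 0.0219 kg/m³.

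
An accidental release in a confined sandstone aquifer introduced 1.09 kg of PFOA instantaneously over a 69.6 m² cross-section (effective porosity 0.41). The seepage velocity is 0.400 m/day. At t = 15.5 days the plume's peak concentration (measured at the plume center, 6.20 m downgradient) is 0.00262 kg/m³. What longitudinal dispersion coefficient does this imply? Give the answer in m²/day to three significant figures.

1.09 m²/day

At the plume center C_max = M/(n_e·A·√(4πDt)), so D = M²/(4πt·(n_e·A·C_max)²).
n_e·A·C_max = 0.41 × 69.6 × 0.00262 = 0.07476 kg/m.
D = 1.09²/(4π × 15.5 × 0.07476²) = 1.09 m²/day.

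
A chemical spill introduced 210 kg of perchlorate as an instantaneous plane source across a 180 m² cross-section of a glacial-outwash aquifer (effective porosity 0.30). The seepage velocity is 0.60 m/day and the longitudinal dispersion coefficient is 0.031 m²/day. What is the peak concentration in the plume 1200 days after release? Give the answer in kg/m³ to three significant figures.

The peak of an instantaneous 1D plume sits at x = vt; there the Gaussian factor is 1 and C_max = M/(n_e·A·√(4πDt)), where n_e·A is the pore area the mass is dissolved in.
√(4πDt) = √(4π × 0.031 × 1200) = 21.62 m, so C_max = 210/(0.30 × 180 × 21.62) = 0.180 kg/m³.

0.180 kg/m³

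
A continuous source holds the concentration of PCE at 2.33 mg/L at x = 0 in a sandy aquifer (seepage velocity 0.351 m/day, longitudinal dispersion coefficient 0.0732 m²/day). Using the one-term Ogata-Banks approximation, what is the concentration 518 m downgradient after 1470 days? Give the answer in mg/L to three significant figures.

1.04 mg/L

For a continuous step input, C/C₀ ≈ ½·erfc((x−vt)/(2√(Dt))).
vt = 0.351 × 1470 = 515.97 m and 2√(Dt) = 2√(0.0732 × 1470) = 20.75 m.
Argument (x−vt)/(2√(Dt)) = (518 − 515.97)/20.75 = 0.09783; ½·erfc(0.09783) = 0.4450.
C = 2.33 × 0.4450 = 1.04 mg/L.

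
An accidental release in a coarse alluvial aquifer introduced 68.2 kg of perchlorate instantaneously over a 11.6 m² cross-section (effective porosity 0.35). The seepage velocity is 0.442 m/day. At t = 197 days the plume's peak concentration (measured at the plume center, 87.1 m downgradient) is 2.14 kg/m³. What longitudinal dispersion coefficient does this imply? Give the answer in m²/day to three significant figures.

At the plume center C_max = M/(n_e·A·√(4πDt)), so D = M²/(4πt·(n_e·A·C_max)²).
n_e·A·C_max = 0.35 × 11.6 × 2.14 = 8.688 kg/m.
D = 68.2²/(4π × 197 × 8.688²) = 0.0249 m²/day.

0.0249 m²/day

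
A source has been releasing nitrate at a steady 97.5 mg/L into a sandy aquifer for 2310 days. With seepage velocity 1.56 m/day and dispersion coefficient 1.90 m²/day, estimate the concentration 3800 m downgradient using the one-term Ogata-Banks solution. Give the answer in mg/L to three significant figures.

1.76 mg/L

For a continuous step input, C/C₀ ≈ ½·erfc((x−vt)/(2√(Dt))).
vt = 1.56 × 2310 = 3603.6 m and 2√(Dt) = 2√(1.90 × 2310) = 132.5 m.
Argument (x−vt)/(2√(Dt)) = (3800 − 3603.6)/132.5 = 1.482; ½·erfc(1.482) = 0.01805.
C = 97.5 × 0.01805 = 1.76 mg/L.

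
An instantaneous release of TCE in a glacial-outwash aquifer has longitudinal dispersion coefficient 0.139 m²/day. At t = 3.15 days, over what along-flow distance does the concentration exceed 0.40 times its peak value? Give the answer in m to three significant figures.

The plume is Gaussian with σ = √(2Dt) = √(2 × 0.139 × 3.15) = 0.9358 m.
C/C_peak = exp(−Δx²/(2σ²)) = 0.40 ⇒ Δx = σ·√(−2 ln 0.40) = 0.9358 × 1.354 = 1.267 m.
Width = 2Δx = 2.53 m.

2.53 m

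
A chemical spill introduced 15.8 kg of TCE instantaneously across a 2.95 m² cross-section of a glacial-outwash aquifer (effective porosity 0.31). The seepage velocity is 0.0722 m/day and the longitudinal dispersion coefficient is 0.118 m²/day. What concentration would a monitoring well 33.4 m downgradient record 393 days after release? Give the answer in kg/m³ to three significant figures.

0.625 kg/m³

For an instantaneous plane source, C(x,t) = M/(n_e·A·√(4πDt)) · exp(−(x−vt)²/(4Dt)), with n_e·A the pore (flow) area.
Plume center vt = 0.0722 × 393 = 28.3746 m, so the well at 33.4 m is 5.0254 m downgradient of the peak.
√(4πDt) = 24.14 m, giving peak height M/(n_e·A·√(4πDt)) = 15.8/(0.31 × 2.95 × 24.14) = 0.7157 kg/m³.
(x−vt)²/(4Dt) = (5.0254)²/(4 × 0.118 × 393) = 0.1361; exp(−0.1361) = 0.8728.
C = 0.7157 × 0.8728 = 0.625 kg/m³.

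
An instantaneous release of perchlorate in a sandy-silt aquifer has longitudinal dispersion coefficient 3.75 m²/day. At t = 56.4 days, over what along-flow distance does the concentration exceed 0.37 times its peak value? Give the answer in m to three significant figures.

The plume is Gaussian with σ = √(2Dt) = √(2 × 3.75 × 56.4) = 20.57 m.
C/C_peak = exp(−Δx²/(2σ²)) = 0.37 ⇒ Δx = σ·√(−2 ln 0.37) = 20.57 × 1.410 = 29.00 m.
Width = 2Δx = 58.0 m.

58.0 m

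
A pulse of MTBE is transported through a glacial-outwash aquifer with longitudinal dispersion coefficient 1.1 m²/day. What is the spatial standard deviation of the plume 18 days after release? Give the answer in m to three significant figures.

6.29 m

Dispersive spreading gives a Gaussian with σ² = 2Dt; advection only shifts the center.
σ = √(2 × 1.1 × 18) = 6.29 m.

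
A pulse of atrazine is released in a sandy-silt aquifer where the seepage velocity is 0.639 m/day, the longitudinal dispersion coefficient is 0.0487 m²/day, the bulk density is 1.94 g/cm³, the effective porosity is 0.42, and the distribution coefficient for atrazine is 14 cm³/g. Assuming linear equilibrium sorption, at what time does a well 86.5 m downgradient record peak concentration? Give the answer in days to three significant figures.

Retardation factor R = 1 + ρ_b·K_d/n = 1 + 1.94 × 14/0.42 = 65.67.
Sorption retards both mechanisms: v_R = v/R = 0.009730 m/day, D_R = D/R = 0.0007416 m²/day.
Peak time from v_R²t² + 2D_R t − x² = 0: t = (√(D_R² + v_R²x²) − D_R)/v_R².
√(D_R² + v_R²x²) = √(0.0007416² + 0.009730² × 86.5²) = 0.8416; v_R² = 9.467e-05.
t = (0.8416 − 0.0007416)/9.467e-05 = 8880 days.

8880 days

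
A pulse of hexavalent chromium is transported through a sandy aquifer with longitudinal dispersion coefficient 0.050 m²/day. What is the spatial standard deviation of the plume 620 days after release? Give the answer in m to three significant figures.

7.87 m

Dispersive spreading gives a Gaussian with σ² = 2Dt; advection only shifts the center.
σ = √(2 × 0.050 × 620) = 7.87 m.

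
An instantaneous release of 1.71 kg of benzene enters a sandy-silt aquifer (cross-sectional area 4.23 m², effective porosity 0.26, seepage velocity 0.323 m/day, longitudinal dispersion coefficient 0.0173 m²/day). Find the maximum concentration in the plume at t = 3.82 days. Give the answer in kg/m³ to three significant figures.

The peak of an instantaneous 1D plume sits at x = vt; there the Gaussian factor is 1 and C_max = M/(n_e·A·√(4πDt)), where n_e·A is the pore area the mass is dissolved in.
√(4πDt) = √(4π × 0.0173 × 3.82) = 0.9113 m, so C_max = 1.71/(0.26 × 4.23 × 0.9113) = 1.71 kg/m³.

1.71 kg/m³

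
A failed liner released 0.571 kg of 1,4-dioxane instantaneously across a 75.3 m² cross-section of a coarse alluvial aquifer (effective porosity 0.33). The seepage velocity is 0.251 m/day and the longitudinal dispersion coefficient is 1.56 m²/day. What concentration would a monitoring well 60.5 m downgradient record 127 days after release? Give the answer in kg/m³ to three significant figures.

For an instantaneous plane source, C(x,t) = M/(n_e·A·√(4πDt)) · exp(−(x−vt)²/(4Dt)), with n_e·A the pore (flow) area.
Plume center vt = 0.251 × 127 = 31.877 m, so the well at 60.5 m is 28.623 m downgradient of the peak.
√(4πDt) = 49.90 m, giving peak height M/(n_e·A·√(4πDt)) = 0.571/(0.33 × 75.3 × 49.90) = 0.0004605 kg/m³.
(x−vt)²/(4Dt) = (28.623)²/(4 × 1.56 × 127) = 1.034; exp(−1.034) = 0.3556.
C = 0.0004605 × 0.3556 = 0.000164 kg/m³.

0.000164 kg/m³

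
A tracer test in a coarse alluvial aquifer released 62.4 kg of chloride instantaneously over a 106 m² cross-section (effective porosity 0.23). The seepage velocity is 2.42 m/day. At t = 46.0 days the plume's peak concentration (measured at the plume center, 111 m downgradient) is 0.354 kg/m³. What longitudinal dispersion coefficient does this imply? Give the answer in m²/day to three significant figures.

At the plume center C_max = M/(n_e·A·√(4πDt)), so D = M²/(4πt·(n_e·A·C_max)²).
n_e·A·C_max = 0.23 × 106 × 0.354 = 8.631 kg/m.
D = 62.4²/(4π × 46.0 × 8.631²) = 0.0904 m²/day.

0.0904 m²/day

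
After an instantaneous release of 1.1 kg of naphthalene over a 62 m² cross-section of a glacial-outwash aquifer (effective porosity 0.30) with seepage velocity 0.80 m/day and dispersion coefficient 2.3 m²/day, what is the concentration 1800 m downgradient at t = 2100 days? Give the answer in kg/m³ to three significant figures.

0.000114 kg/m³

For an instantaneous plane source, C(x,t) = M/(n_e·A·√(4πDt)) · exp(−(x−vt)²/(4Dt)), with n_e·A the pore (flow) area.
Plume center vt = 0.80 × 2100 = 1680 m, so the well at 1800 m is 120 m downgradient of the peak.
√(4πDt) = 246.4 m, giving peak height M/(n_e·A·√(4πDt)) = 1.1/(0.30 × 62 × 246.4) = 0.0002400 kg/m³.
(x−vt)²/(4Dt) = (120)²/(4 × 2.3 × 2100) = 0.7453; exp(−0.7453) = 0.4746.
C = 0.0002400 × 0.4746 = 0.000114 kg/m³.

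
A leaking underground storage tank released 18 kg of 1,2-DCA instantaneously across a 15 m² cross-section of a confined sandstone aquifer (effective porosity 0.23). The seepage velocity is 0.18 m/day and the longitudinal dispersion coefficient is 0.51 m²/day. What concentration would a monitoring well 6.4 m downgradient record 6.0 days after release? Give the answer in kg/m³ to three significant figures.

0.0833 kg/m³

For an instantaneous plane source, C(x,t) = M/(n_e·A·√(4πDt)) · exp(−(x−vt)²/(4Dt)), with n_e·A the pore (flow) area.
Plume center vt = 0.18 × 6.0 = 1.08 m, so the well at 6.4 m is 5.32 m downgradient of the peak.
√(4πDt) = 6.201 m, giving peak height M/(n_e·A·√(4πDt)) = 18/(0.23 × 15 × 6.201) = 0.8414 kg/m³.
(x−vt)²/(4Dt) = (5.32)²/(4 × 0.51 × 6.0) = 2.312; exp(−2.312) = 0.09906.
C = 0.8414 × 0.09906 = 0.0833 kg/m³.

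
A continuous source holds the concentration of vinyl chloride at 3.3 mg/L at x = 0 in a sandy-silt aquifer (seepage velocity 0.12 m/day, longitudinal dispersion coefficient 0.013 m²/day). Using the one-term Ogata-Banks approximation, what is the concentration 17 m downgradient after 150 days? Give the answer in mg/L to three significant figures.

2.29 mg/L

For a continuous step input, C/C₀ ≈ ½·erfc((x−vt)/(2√(Dt))).
vt = 0.12 × 150 = 18 m and 2√(Dt) = 2√(0.013 × 150) = 2.793 m.
Argument (x−vt)/(2√(Dt)) = (17 − 18)/2.793 = -0.3580; ½·erfc(-0.3580) = 0.6937.
C = 3.3 × 0.6937 = 2.29 mg/L.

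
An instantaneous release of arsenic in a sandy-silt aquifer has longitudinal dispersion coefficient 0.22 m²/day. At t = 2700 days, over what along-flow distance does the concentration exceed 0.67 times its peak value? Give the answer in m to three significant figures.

61.7 m

The plume is Gaussian with σ = √(2Dt) = √(2 × 0.22 × 2700) = 34.47 m.
C/C_peak = exp(−Δx²/(2σ²)) = 0.67 ⇒ Δx = σ·√(−2 ln 0.67) = 34.47 × 0.8950 = 30.85 m.
Width = 2Δx = 61.7 m.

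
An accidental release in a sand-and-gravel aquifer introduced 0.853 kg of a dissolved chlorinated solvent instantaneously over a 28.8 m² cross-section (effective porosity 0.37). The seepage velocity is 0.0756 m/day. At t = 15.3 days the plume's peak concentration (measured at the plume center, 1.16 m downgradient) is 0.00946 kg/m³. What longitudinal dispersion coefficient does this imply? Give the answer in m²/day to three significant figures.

0.372 m²/day

At the plume center C_max = M/(n_e·A·√(4πDt)), so D = M²/(4πt·(n_e·A·C_max)²).
n_e·A·C_max = 0.37 × 28.8 × 0.00946 = 0.1008 kg/m.
D = 0.853²/(4π × 15.3 × 0.1008²) = 0.372 m²/day.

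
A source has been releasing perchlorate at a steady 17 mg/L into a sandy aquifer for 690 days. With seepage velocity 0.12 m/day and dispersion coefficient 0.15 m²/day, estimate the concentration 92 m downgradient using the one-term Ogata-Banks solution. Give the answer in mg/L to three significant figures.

For a continuous step input, C/C₀ ≈ ½·erfc((x−vt)/(2√(Dt))).
vt = 0.12 × 690 = 82.8 m and 2√(Dt) = 2√(0.15 × 690) = 20.35 m.
Argument (x−vt)/(2√(Dt)) = (92 − 82.8)/20.35 = 0.4521; ½·erfc(0.4521) = 0.2613.
C = 17 × 0.2613 = 4.44 mg/L.

4.44 mg/L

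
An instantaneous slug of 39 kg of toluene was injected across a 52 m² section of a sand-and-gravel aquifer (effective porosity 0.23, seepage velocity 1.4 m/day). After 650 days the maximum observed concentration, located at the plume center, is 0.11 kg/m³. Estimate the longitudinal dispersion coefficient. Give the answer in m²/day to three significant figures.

0.108 m²/day

At the plume center C_max = M/(n_e·A·√(4πDt)), so D = M²/(4πt·(n_e·A·C_max)²).
n_e·A·C_max = 0.23 × 52 × 0.11 = 1.316 kg/m.
D = 39²/(4π × 650 × 1.316²) = 0.108 m²/day.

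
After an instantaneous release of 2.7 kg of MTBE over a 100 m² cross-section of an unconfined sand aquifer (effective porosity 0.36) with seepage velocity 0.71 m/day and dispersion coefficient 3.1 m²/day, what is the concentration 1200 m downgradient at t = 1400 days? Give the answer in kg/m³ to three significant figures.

2.79e-05 kg/m³

For an instantaneous plane source, C(x,t) = M/(n_e·A·√(4πDt)) · exp(−(x−vt)²/(4Dt)), with n_e·A the pore (flow) area.
Plume center vt = 0.71 × 1400 = 994 m, so the well at 1200 m is 206 m downgradient of the peak.
√(4πDt) = 233.5 m, giving peak height M/(n_e·A·√(4πDt)) = 2.7/(0.36 × 100 × 233.5) = 0.0003212 kg/m³.
(x−vt)²/(4Dt) = (206)²/(4 × 3.1 × 1400) = 2.444; exp(−2.444) = 0.08681.
C = 0.0003212 × 0.08681 = 2.79e-05 kg/m³.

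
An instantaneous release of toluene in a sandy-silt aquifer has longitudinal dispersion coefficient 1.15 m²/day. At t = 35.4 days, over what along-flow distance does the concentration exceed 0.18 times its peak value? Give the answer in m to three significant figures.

33.4 m

The plume is Gaussian with σ = √(2Dt) = √(2 × 1.15 × 35.4) = 9.023 m.
C/C_peak = exp(−Δx²/(2σ²)) = 0.18 ⇒ Δx = σ·√(−2 ln 0.18) = 9.023 × 1.852 = 16.71 m.
Width = 2Δx = 33.4 m.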